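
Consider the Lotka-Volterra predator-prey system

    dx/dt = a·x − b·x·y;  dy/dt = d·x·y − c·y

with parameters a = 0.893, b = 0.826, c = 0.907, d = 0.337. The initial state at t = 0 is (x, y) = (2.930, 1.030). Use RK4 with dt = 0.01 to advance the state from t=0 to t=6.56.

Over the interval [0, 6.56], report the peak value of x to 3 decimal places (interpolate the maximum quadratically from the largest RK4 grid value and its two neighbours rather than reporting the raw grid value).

t=0.000: state=(2.930, 1.030)
step 1 (dt=0.01): k1=(0.124, 0.083), k2=(0.123, 0.083), k3=(0.123, 0.083), k4=(0.122, 0.083); state += dt/6·(k1+2k2+2k3+k4)
t=0.010: state=(2.931, 1.031)
t=0.020: state=(2.932, 1.032)
t=0.030: state=(2.934, 1.033)
continuing one RK4 step at a time; state shown every 25 steps (Δt=0.25):
t=0.250: state=(2.954, 1.052)
t=0.500: state=(2.965, 1.076)
t=0.750: state=(2.960, 1.101)
t=1.000: state=(2.940, 1.126)
t=1.250: state=(2.907, 1.148)
t=1.500: state=(2.861, 1.167)
t=1.750: state=(2.806, 1.181)
t=2.000: state=(2.746, 1.190)
t=2.250: state=(2.685, 1.192)
t=2.500: state=(2.625, 1.188)
t=2.750: state=(2.570, 1.179)
t=3.000: state=(2.522, 1.164)
t=3.250: state=(2.483, 1.146)
t=3.500: state=(2.456, 1.125)
t=3.750: state=(2.440, 1.102)
t=4.000: state=(2.435, 1.078)
t=4.250: state=(2.442, 1.055)
t=4.500: state=(2.461, 1.034)
t=4.750: state=(2.490, 1.015)
t=5.000: state=(2.528, 1.000)
t=5.250: state=(2.574, 0.988)
t=5.500: state=(2.626, 0.980)
t=5.750: state=(2.682, 0.977)
t=6.000: state=(2.740, 0.979)
t=6.250: state=(2.797, 0.985)
t=6.500: state=(2.850, 0.996)
t=6.560: state=(2.861, 1.000)
largest grid value and its neighbours: x(0.540)=2.96518, x(0.550)=2.96519, x(0.560)=2.96518
parabola through these three points peaks at t≈0.549 with x≈2.96519

max x = 2.965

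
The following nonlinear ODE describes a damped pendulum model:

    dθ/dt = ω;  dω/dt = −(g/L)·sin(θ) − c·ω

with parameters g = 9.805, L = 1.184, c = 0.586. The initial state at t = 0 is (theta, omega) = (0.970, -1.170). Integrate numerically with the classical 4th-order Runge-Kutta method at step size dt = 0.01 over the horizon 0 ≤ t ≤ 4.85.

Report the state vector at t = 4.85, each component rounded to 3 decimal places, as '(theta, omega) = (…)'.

(theta, omega) = (0.051, -0.688)

t=0.000: state=(0.970, -1.170)
step 1 (dt=0.01): k1=(-1.170, -6.145), k2=(-1.201, -6.100), k3=(-1.200, -6.099), k4=(-1.231, -6.053); state += dt/6·(k1+2k2+2k3+k4)
t=0.010: state=(0.958, -1.231)
t=0.020: state=(0.945, -1.291)
t=0.030: state=(0.932, -1.350)
continuing one RK4 step at a time; state shown every 20 steps (Δt=0.2):
t=0.200: state=(0.628, -2.169)
t=0.400: state=(0.146, -2.515)
t=0.600: state=(-0.325, -2.080)
t=0.800: state=(-0.649, -1.095)
t=1.000: state=(-0.752, 0.058)
t=1.200: state=(-0.635, 1.069)
t=1.400: state=(-0.350, 1.698)
t=1.600: state=(0.007, 1.773)
t=1.800: state=(0.322, 1.305)
t=2.000: state=(0.507, 0.511)
t=2.200: state=(0.523, -0.335)
t=2.400: state=(0.385, -0.996)
t=2.600: state=(0.149, -1.302)
t=2.800: state=(-0.107, -1.183)
t=3.000: state=(-0.302, -0.721)
t=3.200: state=(-0.385, -0.099)
t=3.400: state=(-0.344, 0.482)
t=3.600: state=(-0.205, 0.860)
t=3.800: state=(-0.020, 0.940)
t=4.000: state=(0.151, 0.726)
t=4.200: state=(0.257, 0.317)
t=4.400: state=(0.274, -0.140)
t=4.600: state=(0.207, -0.505)
t=4.800: state=(0.085, -0.680)
t=4.850: state=(0.051, -0.688)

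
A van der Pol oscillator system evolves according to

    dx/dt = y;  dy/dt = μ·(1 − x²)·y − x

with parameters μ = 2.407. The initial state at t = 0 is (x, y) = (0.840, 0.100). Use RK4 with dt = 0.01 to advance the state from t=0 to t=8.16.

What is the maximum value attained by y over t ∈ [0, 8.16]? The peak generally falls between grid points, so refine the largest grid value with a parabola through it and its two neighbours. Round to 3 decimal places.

t=0.000: state=(0.840, 0.100)
step 1 (dt=0.01): k1=(0.100, -0.769), k2=(0.096, -0.773), k3=(0.096, -0.773), k4=(0.092, -0.776); state += dt/6·(k1+2k2+2k3+k4)
t=0.010: state=(0.841, 0.092)
t=0.020: state=(0.842, 0.084)
t=0.030: state=(0.843, 0.077)
continuing one RK4 step at a time; state shown every 50 steps (Δt=0.5):
t=0.500: state=(0.781, -0.364)
t=1.000: state=(0.416, -1.234)
t=1.500: state=(-0.748, -3.612)
t=2.000: state=(-1.910, -0.410)
t=2.500: state=(-1.866, 0.274)
t=3.000: state=(-1.710, 0.343)
t=3.500: state=(-1.521, 0.419)
t=4.000: state=(-1.280, 0.562)
t=4.500: state=(-0.924, 0.929)
t=5.000: state=(-0.186, 2.382)
t=5.500: state=(1.614, 3.007)
t=6.000: state=(2.011, -0.159)
t=6.500: state=(1.886, -0.292)
t=7.000: state=(1.729, -0.338)
t=7.500: state=(1.544, -0.409)
t=8.000: state=(1.310, -0.541)
t=8.160: state=(1.218, -0.611)
largest grid value and its neighbours: y(5.320)=4.31535, y(5.330)=4.31871, y(5.340)=4.31305
parabola through these three points peaks at t≈5.329 with y≈4.31879

max y = 4.319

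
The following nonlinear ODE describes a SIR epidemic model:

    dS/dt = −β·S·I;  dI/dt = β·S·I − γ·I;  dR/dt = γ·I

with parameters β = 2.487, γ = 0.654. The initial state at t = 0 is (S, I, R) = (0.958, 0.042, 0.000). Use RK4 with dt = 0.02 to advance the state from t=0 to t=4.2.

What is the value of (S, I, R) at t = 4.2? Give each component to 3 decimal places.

(S, I, R) = (0.059, 0.208, 0.733)

t=0.000: state=(0.958, 0.042, 0.000)
step 1 (dt=0.02): k1=(-0.100, 0.073, 0.027), k2=(-0.102, 0.074, 0.028), k3=(-0.102, 0.074, 0.028), k4=(-0.103, 0.075, 0.028); state += dt/6·(k1+2k2+2k3+k4)
t=0.020: state=(0.956, 0.043, 0.001)
t=0.040: state=(0.954, 0.045, 0.001)
t=0.060: state=(0.952, 0.047, 0.002)
continuing one RK4 step at a time; state shown every 10 steps (Δt=0.2):
t=0.200: state=(0.934, 0.059, 0.007)
t=0.400: state=(0.903, 0.082, 0.016)
t=0.600: state=(0.860, 0.111, 0.028)
t=0.800: state=(0.807, 0.148, 0.045)
t=1.000: state=(0.742, 0.191, 0.067)
t=1.200: state=(0.667, 0.238, 0.095)
t=1.400: state=(0.586, 0.285, 0.129)
t=1.600: state=(0.503, 0.328, 0.170)
t=1.800: state=(0.423, 0.362, 0.215)
t=2.000: state=(0.351, 0.385, 0.264)
t=2.200: state=(0.289, 0.396, 0.315)
t=2.400: state=(0.237, 0.396, 0.367)
t=2.600: state=(0.195, 0.387, 0.418)
t=2.800: state=(0.162, 0.371, 0.468)
t=3.000: state=(0.135, 0.350, 0.515)
t=3.200: state=(0.114, 0.327, 0.559)
t=3.400: state=(0.098, 0.302, 0.600)
t=3.600: state=(0.085, 0.277, 0.638)
t=3.800: state=(0.074, 0.253, 0.673)
t=4.000: state=(0.066, 0.230, 0.704)
t=4.200: state=(0.059, 0.208, 0.733)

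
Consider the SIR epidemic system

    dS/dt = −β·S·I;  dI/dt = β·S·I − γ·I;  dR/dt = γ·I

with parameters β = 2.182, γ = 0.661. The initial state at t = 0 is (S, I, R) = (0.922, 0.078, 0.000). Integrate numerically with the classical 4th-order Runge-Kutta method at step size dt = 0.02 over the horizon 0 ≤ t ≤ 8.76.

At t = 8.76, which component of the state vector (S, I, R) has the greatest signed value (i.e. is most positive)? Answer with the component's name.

t=0.000: state=(0.922, 0.078, 0.000)
step 1 (dt=0.02): k1=(-0.157, 0.105, 0.052), k2=(-0.159, 0.107, 0.052), k3=(-0.159, 0.107, 0.052), k4=(-0.161, 0.108, 0.053); state += dt/6·(k1+2k2+2k3+k4)
t=0.020: state=(0.919, 0.080, 0.001)
t=0.040: state=(0.916, 0.082, 0.002)
t=0.060: state=(0.912, 0.085, 0.003)
continuing one RK4 step at a time; state shown every 25 steps (Δt=0.5):
t=0.500: state=(0.818, 0.146, 0.036)
t=1.000: state=(0.665, 0.236, 0.099)
t=1.500: state=(0.491, 0.318, 0.191)
t=2.000: state=(0.338, 0.358, 0.304)
t=2.500: state=(0.229, 0.349, 0.422)
t=3.000: state=(0.159, 0.309, 0.532)
t=3.500: state=(0.117, 0.258, 0.625)
t=4.000: state=(0.091, 0.207, 0.702)
t=4.500: state=(0.074, 0.163, 0.763)
t=5.000: state=(0.064, 0.126, 0.810)
t=5.500: state=(0.056, 0.097, 0.847)
t=6.000: state=(0.051, 0.074, 0.875)
t=6.500: state=(0.048, 0.056, 0.896)
t=7.000: state=(0.045, 0.042, 0.912)
t=7.500: state=(0.044, 0.032, 0.925)
t=8.000: state=(0.042, 0.024, 0.934)
t=8.500: state=(0.041, 0.018, 0.941)
t=8.760: state=(0.041, 0.016, 0.944)
compare at T: S=0.041, I=0.016, R=0.944

largest component: R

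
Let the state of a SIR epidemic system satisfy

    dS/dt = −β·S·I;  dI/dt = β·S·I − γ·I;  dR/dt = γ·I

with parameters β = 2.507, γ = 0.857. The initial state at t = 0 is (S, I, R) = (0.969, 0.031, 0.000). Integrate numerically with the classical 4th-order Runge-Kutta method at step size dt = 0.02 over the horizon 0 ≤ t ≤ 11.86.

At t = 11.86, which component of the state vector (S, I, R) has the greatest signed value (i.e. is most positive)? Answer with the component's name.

t=0.000: state=(0.969, 0.031, 0.000)
step 1 (dt=0.02): k1=(-0.075, 0.049, 0.027), k2=(-0.076, 0.049, 0.027), k3=(-0.076, 0.049, 0.027), k4=(-0.078, 0.050, 0.027); state += dt/6·(k1+2k2+2k3+k4)
t=0.020: state=(0.967, 0.032, 0.001)
t=0.040: state=(0.966, 0.033, 0.001)
t=0.060: state=(0.964, 0.034, 0.002)
continuing one RK4 step at a time; state shown every 25 steps (Δt=0.5):
t=0.500: state=(0.914, 0.066, 0.020)
t=1.000: state=(0.812, 0.128, 0.060)
t=1.500: state=(0.658, 0.210, 0.132)
t=2.000: state=(0.482, 0.279, 0.238)
t=2.500: state=(0.333, 0.302, 0.365)
t=3.000: state=(0.231, 0.279, 0.490)
t=3.500: state=(0.167, 0.232, 0.600)
t=4.000: state=(0.129, 0.182, 0.689)
t=4.500: state=(0.106, 0.137, 0.757)
t=5.000: state=(0.091, 0.101, 0.808)
t=5.500: state=(0.082, 0.073, 0.845)
t=6.000: state=(0.076, 0.053, 0.872)
t=6.500: state=(0.072, 0.038, 0.891)
t=7.000: state=(0.069, 0.027, 0.904)
t=7.500: state=(0.067, 0.019, 0.914)
t=8.000: state=(0.065, 0.013, 0.921)
t=8.500: state=(0.065, 0.010, 0.926)
t=9.000: state=(0.064, 0.007, 0.929)
t=9.500: state=(0.063, 0.005, 0.932)
t=10.000: state=(0.063, 0.003, 0.934)
t=10.500: state=(0.063, 0.002, 0.935)
t=11.000: state=(0.063, 0.002, 0.936)
t=11.500: state=(0.063, 0.001, 0.936)
t=11.860: state=(0.063, 0.001, 0.936)
compare at T: S=0.063, I=0.001, R=0.936

largest component: R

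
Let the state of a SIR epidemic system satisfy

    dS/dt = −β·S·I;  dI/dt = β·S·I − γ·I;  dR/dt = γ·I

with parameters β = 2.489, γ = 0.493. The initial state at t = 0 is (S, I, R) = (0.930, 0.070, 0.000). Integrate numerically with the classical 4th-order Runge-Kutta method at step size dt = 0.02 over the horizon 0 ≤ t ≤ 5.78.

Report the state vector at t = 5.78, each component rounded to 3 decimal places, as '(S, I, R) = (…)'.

t=0.000: state=(0.930, 0.070, 0.000)
step 1 (dt=0.02): k1=(-0.162, 0.128, 0.035), k2=(-0.165, 0.130, 0.035), k3=(-0.165, 0.130, 0.035), k4=(-0.167, 0.132, 0.036); state += dt/6·(k1+2k2+2k3+k4)
t=0.020: state=(0.927, 0.073, 0.001)
t=0.040: state=(0.923, 0.075, 0.001)
t=0.060: state=(0.920, 0.078, 0.002)
continuing one RK4 step at a time; state shown every 10 steps (Δt=0.2):
t=0.200: state=(0.892, 0.100, 0.008)
t=0.400: state=(0.841, 0.139, 0.020)
t=0.600: state=(0.775, 0.189, 0.036)
t=0.800: state=(0.696, 0.247, 0.058)
t=1.000: state=(0.606, 0.309, 0.085)
t=1.200: state=(0.511, 0.370, 0.119)
t=1.400: state=(0.419, 0.423, 0.158)
t=1.600: state=(0.336, 0.462, 0.201)
t=1.800: state=(0.265, 0.486, 0.248)
t=2.000: state=(0.208, 0.495, 0.297)
t=2.200: state=(0.162, 0.492, 0.346)
t=2.400: state=(0.128, 0.479, 0.394)
t=2.600: state=(0.101, 0.459, 0.440)
t=2.800: state=(0.081, 0.435, 0.484)
t=3.000: state=(0.065, 0.409, 0.526)
t=3.200: state=(0.054, 0.382, 0.565)
t=3.400: state=(0.045, 0.354, 0.601)
t=3.600: state=(0.038, 0.328, 0.634)
t=3.800: state=(0.032, 0.302, 0.666)
t=4.000: state=(0.028, 0.278, 0.694)
t=4.200: state=(0.024, 0.255, 0.720)
t=4.400: state=(0.022, 0.234, 0.744)
t=4.600: state=(0.019, 0.214, 0.767)
t=4.800: state=(0.018, 0.196, 0.787)
t=5.000: state=(0.016, 0.179, 0.805)
t=5.200: state=(0.015, 0.163, 0.822)
t=5.400: state=(0.014, 0.149, 0.837)
t=5.600: state=(0.013, 0.136, 0.851)
t=5.780: state=(0.012, 0.125, 0.863)

(S, I, R) = (0.012, 0.125, 0.863)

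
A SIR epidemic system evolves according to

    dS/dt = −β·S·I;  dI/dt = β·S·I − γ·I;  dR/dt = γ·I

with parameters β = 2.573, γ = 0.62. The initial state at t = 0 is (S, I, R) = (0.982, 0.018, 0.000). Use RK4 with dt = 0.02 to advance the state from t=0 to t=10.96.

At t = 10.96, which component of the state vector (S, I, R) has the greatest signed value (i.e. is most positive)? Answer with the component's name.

t=0.000: state=(0.982, 0.018, 0.000)
step 1 (dt=0.02): k1=(-0.045, 0.034, 0.011), k2=(-0.046, 0.035, 0.011), k3=(-0.046, 0.035, 0.011), k4=(-0.047, 0.036, 0.012); state += dt/6·(k1+2k2+2k3+k4)
t=0.020: state=(0.981, 0.019, 0.000)
t=0.040: state=(0.980, 0.019, 0.000)
t=0.060: state=(0.979, 0.020, 0.001)
continuing one RK4 step at a time; state shown every 25 steps (Δt=0.5):
t=0.500: state=(0.945, 0.046, 0.009)
t=1.000: state=(0.860, 0.108, 0.032)
t=1.500: state=(0.701, 0.218, 0.081)
t=2.000: state=(0.487, 0.344, 0.169)
t=2.500: state=(0.296, 0.415, 0.289)
t=3.000: state=(0.173, 0.409, 0.418)
t=3.500: state=(0.106, 0.357, 0.537)
t=4.000: state=(0.070, 0.292, 0.638)
t=4.500: state=(0.050, 0.231, 0.719)
t=5.000: state=(0.038, 0.179, 0.782)
t=5.500: state=(0.031, 0.138, 0.831)
t=6.000: state=(0.027, 0.105, 0.869)
t=6.500: state=(0.024, 0.079, 0.897)
t=7.000: state=(0.022, 0.060, 0.918)
t=7.500: state=(0.020, 0.045, 0.935)
t=8.000: state=(0.019, 0.034, 0.947)
t=8.500: state=(0.019, 0.026, 0.956)
t=9.000: state=(0.018, 0.019, 0.963)
t=9.500: state=(0.018, 0.014, 0.968)
t=10.000: state=(0.017, 0.011, 0.972)
t=10.500: state=(0.017, 0.008, 0.975)
t=10.960: state=(0.017, 0.006, 0.977)
compare at T: S=0.017, I=0.006, R=0.977

largest component: R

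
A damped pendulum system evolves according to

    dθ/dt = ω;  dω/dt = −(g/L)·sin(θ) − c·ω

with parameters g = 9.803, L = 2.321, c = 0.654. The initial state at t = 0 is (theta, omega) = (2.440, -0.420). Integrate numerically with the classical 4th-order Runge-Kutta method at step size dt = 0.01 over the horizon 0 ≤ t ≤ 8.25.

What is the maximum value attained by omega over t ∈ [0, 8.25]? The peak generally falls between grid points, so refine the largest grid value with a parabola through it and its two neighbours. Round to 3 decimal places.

max omega = 1.729

t=0.000: state=(2.440, -0.420)
step 1 (dt=0.01): k1=(-0.420, -2.451), k2=(-0.432, -2.450), k3=(-0.432, -2.450), k4=(-0.445, -2.449); state += dt/6·(k1+2k2+2k3+k4)
t=0.010: state=(2.436, -0.445)
t=0.020: state=(2.431, -0.469)
t=0.030: state=(2.426, -0.493)
continuing one RK4 step at a time; state shown every 50 steps (Δt=0.5):
t=0.500: state=(1.914, -1.724)
t=1.000: state=(0.721, -2.890)
t=1.500: state=(-0.615, -2.046)
t=2.000: state=(-1.127, -0.005)
t=2.500: state=(-0.718, 1.474)
t=3.000: state=(0.109, 1.554)
t=3.500: state=(0.618, 0.381)
t=4.000: state=(0.502, -0.748)
t=4.500: state=(0.022, -0.996)
t=5.000: state=(-0.342, -0.367)
t=5.500: state=(-0.327, 0.380)
t=6.000: state=(-0.051, 0.615)
t=6.500: state=(0.190, 0.282)
t=7.000: state=(0.208, -0.189)
t=7.500: state=(0.051, -0.374)
t=8.000: state=(-0.104, -0.201)
t=8.250: state=(-0.136, -0.050)
largest grid value and its neighbours: omega(2.760)=1.72830, omega(2.770)=1.72880, omega(2.780)=1.72860
parabola through these three points peaks at t≈2.772 with omega≈1.72882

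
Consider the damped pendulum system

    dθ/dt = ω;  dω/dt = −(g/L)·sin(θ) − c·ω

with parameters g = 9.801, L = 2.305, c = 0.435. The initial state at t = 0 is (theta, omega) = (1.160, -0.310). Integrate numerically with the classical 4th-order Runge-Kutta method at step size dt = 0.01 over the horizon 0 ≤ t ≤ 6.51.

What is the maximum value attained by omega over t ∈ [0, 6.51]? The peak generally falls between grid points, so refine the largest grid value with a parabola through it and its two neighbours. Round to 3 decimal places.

max omega = 1.379

t=0.000: state=(1.160, -0.310)
step 1 (dt=0.01): k1=(-0.310, -3.763), k2=(-0.329, -3.753), k3=(-0.329, -3.752), k4=(-0.348, -3.742); state += dt/6·(k1+2k2+2k3+k4)
t=0.010: state=(1.157, -0.348)
t=0.020: state=(1.153, -0.385)
t=0.030: state=(1.149, -0.422)
continuing one RK4 step at a time; state shown every 25 steps (Δt=0.25):
t=0.250: state=(0.972, -1.166)
t=0.500: state=(0.599, -1.760)
t=0.750: state=(0.127, -1.932)
t=1.000: state=(-0.327, -1.623)
t=1.250: state=(-0.655, -0.968)
t=1.500: state=(-0.800, -0.186)
t=1.750: state=(-0.752, 0.550)
t=2.000: state=(-0.540, 1.106)
t=2.250: state=(-0.224, 1.369)
t=2.500: state=(0.114, 1.278)
t=2.750: state=(0.390, 0.885)
t=3.000: state=(0.543, 0.330)
t=3.250: state=(0.553, -0.239)
t=3.500: state=(0.433, -0.699)
t=3.750: state=(0.221, -0.953)
t=4.000: state=(-0.022, -0.952)
t=4.250: state=(-0.235, -0.718)
t=4.500: state=(-0.369, -0.336)
t=4.750: state=(-0.400, 0.085)
t=5.000: state=(-0.332, 0.443)
t=5.250: state=(-0.190, 0.660)
t=5.500: state=(-0.017, 0.696)
t=5.750: state=(0.143, 0.556)
t=6.000: state=(0.251, 0.296)
t=6.250: state=(0.287, -0.009)
t=6.500: state=(0.249, -0.280)
t=6.510: state=(0.247, -0.289)
largest grid value and its neighbours: omega(2.300)=1.37893, omega(2.310)=1.37921, omega(2.320)=1.37891
parabola through these three points peaks at t≈2.310 with omega≈1.37921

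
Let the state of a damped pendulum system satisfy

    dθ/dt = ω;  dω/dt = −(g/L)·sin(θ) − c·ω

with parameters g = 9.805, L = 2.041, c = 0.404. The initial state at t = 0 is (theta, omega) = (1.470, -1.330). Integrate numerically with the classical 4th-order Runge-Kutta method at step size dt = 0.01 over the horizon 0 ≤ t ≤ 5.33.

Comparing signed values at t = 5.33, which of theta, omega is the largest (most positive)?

t=0.000: state=(1.470, -1.330)
step 1 (dt=0.01): k1=(-1.330, -4.242), k2=(-1.351, -4.230), k3=(-1.351, -4.230), k4=(-1.372, -4.218); state += dt/6·(k1+2k2+2k3+k4)
t=0.010: state=(1.456, -1.372)
t=0.020: state=(1.443, -1.414)
t=0.030: state=(1.428, -1.456)
continuing one RK4 step at a time; state shown every 20 steps (Δt=0.2):
t=0.200: state=(1.123, -2.113)
t=0.400: state=(0.640, -2.658)
t=0.600: state=(0.089, -2.775)
t=0.800: state=(-0.436, -2.393)
t=1.000: state=(-0.844, -1.649)
t=1.200: state=(-1.086, -0.755)
t=1.400: state=(-1.147, 0.139)
t=1.600: state=(-1.036, 0.952)
t=1.800: state=(-0.776, 1.607)
t=2.000: state=(-0.410, 1.999)
t=2.200: state=(-0.001, 2.029)
t=2.400: state=(0.377, 1.693)
t=2.600: state=(0.659, 1.097)
t=2.800: state=(0.808, 0.386)
t=3.000: state=(0.813, -0.320)
t=3.200: state=(0.686, -0.930)
t=3.400: state=(0.453, -1.359)
t=3.600: state=(0.159, -1.532)
t=3.800: state=(-0.140, -1.418)
t=4.000: state=(-0.391, -1.059)
t=4.200: state=(-0.554, -0.550)
t=4.400: state=(-0.608, 0.007)
t=4.600: state=(-0.554, 0.519)
t=4.800: state=(-0.408, 0.910)
t=5.000: state=(-0.202, 1.119)
t=5.200: state=(0.025, 1.112)
t=5.330: state=(0.162, 0.997)
compare at T: theta=0.162, omega=0.997

largest component: omega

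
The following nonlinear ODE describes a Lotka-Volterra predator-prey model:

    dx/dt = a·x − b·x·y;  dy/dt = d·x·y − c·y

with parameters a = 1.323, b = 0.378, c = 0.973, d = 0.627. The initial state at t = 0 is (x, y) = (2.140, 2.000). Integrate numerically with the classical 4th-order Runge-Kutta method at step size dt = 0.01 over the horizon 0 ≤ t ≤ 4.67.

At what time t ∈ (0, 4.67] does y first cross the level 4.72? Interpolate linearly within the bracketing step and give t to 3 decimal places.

t = 1.242

t=0.000: state=(2.140, 2.000)
step 1 (dt=0.01): k1=(1.213, 0.738), k2=(1.214, 0.747), k3=(1.214, 0.747), k4=(1.214, 0.756); state += dt/6·(k1+2k2+2k3+k4)
t=0.010: state=(2.152, 2.007)
t=0.020: state=(2.164, 2.015)
t=0.030: state=(2.176, 2.023)
continuing one RK4 step at a time; state shown every 20 steps (Δt=0.2):
t=0.200: state=(2.381, 2.186)
t=0.400: state=(2.605, 2.461)
t=0.600: state=(2.779, 2.841)
t=0.800: state=(2.869, 3.336)
t=1.000: state=(2.842, 3.933)
t=1.200: state=(2.683, 4.584)
t=1.240: state=(2.637, 4.714)
next step: t=1.250: state=(2.625, 4.746) — y has crossed 4.72
linear interpolation between t=1.240 (4.71374) and t=1.250 (4.74575) → t≈1.242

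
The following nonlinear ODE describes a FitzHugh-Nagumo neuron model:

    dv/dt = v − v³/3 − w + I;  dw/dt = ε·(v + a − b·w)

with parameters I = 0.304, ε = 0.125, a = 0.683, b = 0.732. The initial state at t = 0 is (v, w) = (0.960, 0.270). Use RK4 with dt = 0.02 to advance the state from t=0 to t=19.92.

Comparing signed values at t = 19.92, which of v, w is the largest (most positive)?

t=0.000: state=(0.960, 0.270)
step 1 (dt=0.02): k1=(0.699, 0.181), k2=(0.698, 0.181), k3=(0.698, 0.181), k4=(0.696, 0.182); state += dt/6·(k1+2k2+2k3+k4)
t=0.020: state=(0.974, 0.274)
t=0.040: state=(0.988, 0.277)
t=0.060: state=(1.002, 0.281)
continuing one RK4 step at a time; state shown every 50 steps (Δt=1):
t=1.000: state=(1.464, 0.478)
t=2.000: state=(1.527, 0.699)
t=3.000: state=(1.425, 0.897)
t=4.000: state=(1.273, 1.061)
t=5.000: state=(1.077, 1.191)
t=6.000: state=(0.799, 1.281)
t=7.000: state=(0.301, 1.320)
t=8.000: state=(-0.872, 1.260)
t=9.000: state=(-1.925, 1.048)
t=10.000: state=(-1.964, 0.803)
t=11.000: state=(-1.889, 0.584)
t=12.000: state=(-1.811, 0.394)
t=13.000: state=(-1.733, 0.229)
t=14.000: state=(-1.657, 0.088)
t=15.000: state=(-1.583, -0.031)
t=16.000: state=(-1.509, -0.131)
t=17.000: state=(-1.438, -0.214)
t=18.000: state=(-1.367, -0.281)
t=19.000: state=(-1.298, -0.334)
t=19.920: state=(-1.234, -0.372)
compare at T: v=-1.234, w=-0.372

largest component: w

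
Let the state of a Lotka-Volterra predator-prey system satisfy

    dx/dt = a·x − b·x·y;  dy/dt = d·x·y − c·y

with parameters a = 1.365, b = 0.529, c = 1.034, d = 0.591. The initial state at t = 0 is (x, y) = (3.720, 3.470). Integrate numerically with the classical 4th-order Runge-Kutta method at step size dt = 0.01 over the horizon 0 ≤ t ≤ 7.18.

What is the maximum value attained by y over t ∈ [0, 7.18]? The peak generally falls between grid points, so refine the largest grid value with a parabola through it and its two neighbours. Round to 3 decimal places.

t=0.000: state=(3.720, 3.470)
step 1 (dt=0.01): k1=(-1.751, 4.041), k2=(-1.786, 4.046), k3=(-1.786, 4.046), k4=(-1.822, 4.051); state += dt/6·(k1+2k2+2k3+k4)
t=0.010: state=(3.702, 3.510)
t=0.020: state=(3.684, 3.551)
t=0.030: state=(3.664, 3.592)
continuing one RK4 step at a time; state shown every 25 steps (Δt=0.25):
t=0.250: state=(3.095, 4.451)
t=0.500: state=(2.300, 5.121)
t=0.750: state=(1.618, 5.269)
t=1.000: state=(1.152, 4.979)
t=1.250: state=(0.867, 4.455)
t=1.500: state=(0.704, 3.859)
t=1.750: state=(0.617, 3.283)
t=2.000: state=(0.583, 2.769)
t=2.250: state=(0.586, 2.330)
t=2.500: state=(0.620, 1.966)
t=2.750: state=(0.687, 1.671)
t=3.000: state=(0.787, 1.438)
t=3.250: state=(0.927, 1.260)
t=3.500: state=(1.113, 1.131)
t=3.750: state=(1.357, 1.047)
t=4.000: state=(1.667, 1.010)
t=4.250: state=(2.051, 1.026)
t=4.500: state=(2.508, 1.108)
t=4.750: state=(3.015, 1.286)
t=5.000: state=(3.509, 1.610)
t=5.250: state=(3.860, 2.148)
t=5.500: state=(3.886, 2.955)
t=5.750: state=(3.466, 3.950)
t=6.000: state=(2.719, 4.828)
t=6.250: state=(1.952, 5.256)
t=6.500: state=(1.371, 5.174)
t=6.750: state=(0.998, 4.749)
t=7.000: state=(0.778, 4.175)
t=7.180: state=(0.682, 3.744)
largest grid value and its neighbours: y(6.320)=5.27989, y(6.330)=5.28004, y(6.340)=5.27941
parabola through these three points peaks at t≈6.327 with y≈5.28008

max y = 5.280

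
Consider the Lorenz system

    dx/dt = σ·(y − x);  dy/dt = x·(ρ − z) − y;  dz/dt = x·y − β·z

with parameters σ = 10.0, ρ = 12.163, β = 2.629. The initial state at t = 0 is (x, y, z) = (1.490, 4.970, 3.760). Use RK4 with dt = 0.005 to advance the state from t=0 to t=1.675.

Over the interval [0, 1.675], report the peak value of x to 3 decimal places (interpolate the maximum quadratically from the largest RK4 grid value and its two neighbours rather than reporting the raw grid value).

t=0.000: state=(1.490, 4.970, 3.760)
step 1 (dt=0.005): k1=(34.800, 7.550, -2.480), k2=(34.119, 8.272, -2.001), k3=(34.154, 8.254, -2.010), k4=(33.505, 8.961, -1.536); state += dt/6·(k1+2k2+2k3+k4)
t=0.005: state=(1.661, 5.011, 3.750)
t=0.010: state=(1.825, 5.059, 3.745)
t=0.015: state=(1.984, 5.114, 3.744)
continuing one RK4 step at a time; state shown every 20 steps (Δt=0.1):
t=0.100: state=(4.272, 6.808, 4.459)
t=0.200: state=(6.879, 9.483, 7.551)
t=0.300: state=(8.919, 9.979, 12.968)
t=0.400: state=(8.439, 6.482, 16.563)
t=0.500: state=(5.796, 2.975, 15.604)
t=0.600: state=(3.465, 1.745, 12.876)
t=0.700: state=(2.336, 1.724, 10.311)
t=0.800: state=(2.092, 2.157, 8.290)
t=0.900: state=(2.398, 2.932, 6.868)
t=1.000: state=(3.159, 4.155, 6.142)
t=1.100: state=(4.405, 5.895, 6.403)
t=1.200: state=(6.065, 7.808, 8.139)
t=1.300: state=(7.575, 8.640, 11.374)
t=1.400: state=(7.823, 7.180, 14.306)
t=1.500: state=(6.492, 4.712, 14.751)
t=1.600: state=(4.751, 3.228, 13.230)
t=1.675: state=(3.825, 2.892, 11.732)
largest grid value and its neighbours: x(0.330)=9.10432, x(0.335)=9.10794, x(0.340)=9.10349
parabola through these three points peaks at t≈0.335 with x≈9.10796

max x = 9.108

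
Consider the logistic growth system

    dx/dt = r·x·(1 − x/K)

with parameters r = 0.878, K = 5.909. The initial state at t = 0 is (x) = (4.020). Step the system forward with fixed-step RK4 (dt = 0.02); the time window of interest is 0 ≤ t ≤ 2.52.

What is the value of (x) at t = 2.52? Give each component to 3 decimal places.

(x) = (5.620)

t=0.000: state=(4.020)
step 1 (dt=0.02): k1=(1.128), k2=(1.125), k3=(1.125), k4=(1.121); state += dt/6·(k1+2k2+2k3+k4)
t=0.020: state=(4.042)
t=0.040: state=(4.065)
t=0.060: state=(4.087)
continuing one RK4 step at a time; state shown every 5 steps (Δt=0.1):
t=0.100: state=(4.131)
t=0.200: state=(4.238)
t=0.300: state=(4.341)
t=0.400: state=(4.440)
t=0.500: state=(4.535)
t=0.600: state=(4.626)
t=0.700: state=(4.712)
t=0.800: state=(4.793)
t=0.900: state=(4.871)
t=1.000: state=(4.944)
t=1.100: state=(5.012)
t=1.200: state=(5.077)
t=1.300: state=(5.138)
t=1.400: state=(5.195)
t=1.500: state=(5.248)
t=1.600: state=(5.298)
t=1.700: state=(5.344)
t=1.800: state=(5.388)
t=1.900: state=(5.428)
t=2.000: state=(5.465)
t=2.100: state=(5.500)
t=2.200: state=(5.532)
t=2.300: state=(5.562)
t=2.400: state=(5.590)
t=2.500: state=(5.615)
t=2.520: state=(5.620)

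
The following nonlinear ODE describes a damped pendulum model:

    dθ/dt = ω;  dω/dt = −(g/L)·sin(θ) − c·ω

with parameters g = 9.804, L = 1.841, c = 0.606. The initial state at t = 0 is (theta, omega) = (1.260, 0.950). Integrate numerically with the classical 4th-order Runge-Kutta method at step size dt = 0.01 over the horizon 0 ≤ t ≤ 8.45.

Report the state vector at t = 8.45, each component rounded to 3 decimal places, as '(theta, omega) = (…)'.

t=0.000: state=(1.260, 0.950)
step 1 (dt=0.01): k1=(0.950, -5.646), k2=(0.922, -5.637), k3=(0.922, -5.636), k4=(0.894, -5.627); state += dt/6·(k1+2k2+2k3+k4)
t=0.010: state=(1.269, 0.894)
t=0.020: state=(1.278, 0.837)
t=0.030: state=(1.286, 0.782)
continuing one RK4 step at a time; state shown every 50 steps (Δt=0.5):
t=0.500: state=(1.088, -1.488)
t=1.000: state=(0.039, -2.281)
t=1.500: state=(-0.769, -0.705)
t=2.000: state=(-0.639, 1.087)
t=2.500: state=(0.069, 1.426)
t=3.000: state=(0.523, 0.256)
t=3.500: state=(0.340, -0.856)
t=4.000: state=(-0.136, -0.833)
t=4.500: state=(-0.349, 0.028)
t=5.000: state=(-0.153, 0.636)
t=5.500: state=(0.147, 0.440)
t=6.000: state=(0.219, -0.154)
t=6.500: state=(0.048, -0.436)
t=7.000: state=(-0.127, -0.199)
t=7.500: state=(-0.126, 0.180)
t=8.000: state=(0.003, 0.276)
t=8.450: state=(0.092, 0.091)

(theta, omega) = (0.092, 0.091)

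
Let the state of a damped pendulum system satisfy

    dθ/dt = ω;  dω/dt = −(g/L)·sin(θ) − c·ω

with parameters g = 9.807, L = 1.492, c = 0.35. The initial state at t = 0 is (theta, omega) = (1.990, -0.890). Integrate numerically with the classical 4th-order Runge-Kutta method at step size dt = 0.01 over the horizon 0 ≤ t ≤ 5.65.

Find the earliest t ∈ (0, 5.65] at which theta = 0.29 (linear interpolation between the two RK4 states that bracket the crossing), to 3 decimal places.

t = 0.645

t=0.000: state=(1.990, -0.890)
step 1 (dt=0.01): k1=(-0.890, -5.692), k2=(-0.918, -5.694), k3=(-0.918, -5.695), k4=(-0.947, -5.697); state += dt/6·(k1+2k2+2k3+k4)
t=0.010: state=(1.981, -0.947)
t=0.020: state=(1.971, -1.004)
t=0.030: state=(1.961, -1.061)
continuing one RK4 step at a time; state shown every 20 steps (Δt=0.2):
t=0.200: state=(1.697, -2.042)
t=0.400: state=(1.175, -3.150)
t=0.600: state=(0.464, -3.852)
t=0.640: state=(0.309, -3.897)
next step: t=0.650: state=(0.270, -3.902) — theta has crossed 0.29
linear interpolation between t=0.640 (0.30871) and t=0.650 (0.26971) → t≈0.645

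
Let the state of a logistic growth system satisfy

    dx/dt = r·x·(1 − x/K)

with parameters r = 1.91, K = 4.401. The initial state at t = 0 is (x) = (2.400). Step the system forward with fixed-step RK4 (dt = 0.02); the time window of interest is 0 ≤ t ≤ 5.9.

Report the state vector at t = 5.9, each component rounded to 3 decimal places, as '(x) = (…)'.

(x) = (4.401)

t=0.000: state=(2.400)
step 1 (dt=0.02): k1=(2.084), k2=(2.080), k3=(2.080), k4=(2.076); state += dt/6·(k1+2k2+2k3+k4)
t=0.020: state=(2.442)
t=0.040: state=(2.483)
t=0.060: state=(2.524)
continuing one RK4 step at a time; state shown every 10 steps (Δt=0.2):
t=0.200: state=(2.805)
t=0.400: state=(3.170)
t=0.600: state=(3.479)
t=0.800: state=(3.727)
t=1.000: state=(3.917)
t=1.200: state=(4.059)
t=1.400: state=(4.162)
t=1.600: state=(4.235)
t=1.800: state=(4.286)
t=2.000: state=(4.322)
t=2.200: state=(4.347)
t=2.400: state=(4.364)
t=2.600: state=(4.376)
t=2.800: state=(4.384)
t=3.000: state=(4.389)
t=3.200: state=(4.393)
t=3.400: state=(4.395)
t=3.600: state=(4.397)
t=3.800: state=(4.398)
t=4.000: state=(4.399)
t=4.200: state=(4.400)
t=4.400: state=(4.400)
t=4.600: state=(4.400)
t=4.800: state=(4.401)
t=5.000: state=(4.401)
t=5.200: state=(4.401)
t=5.400: state=(4.401)
t=5.600: state=(4.401)
t=5.800: state=(4.401)
t=5.900: state=(4.401)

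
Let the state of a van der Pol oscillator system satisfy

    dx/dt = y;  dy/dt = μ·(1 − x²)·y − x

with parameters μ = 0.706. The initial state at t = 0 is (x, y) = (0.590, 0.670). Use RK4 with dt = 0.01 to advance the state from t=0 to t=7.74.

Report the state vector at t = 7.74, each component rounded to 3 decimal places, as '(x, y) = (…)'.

t=0.000: state=(0.590, 0.670)
step 1 (dt=0.01): k1=(0.670, -0.282), k2=(0.669, -0.288), k3=(0.669, -0.288), k4=(0.667, -0.293); state += dt/6·(k1+2k2+2k3+k4)
t=0.010: state=(0.597, 0.667)
t=0.020: state=(0.603, 0.664)
t=0.030: state=(0.610, 0.661)
continuing one RK4 step at a time; state shown every 25 steps (Δt=0.25):
t=0.250: state=(0.746, 0.563)
t=0.500: state=(0.866, 0.390)
t=0.750: state=(0.937, 0.173)
t=1.000: state=(0.951, -0.063)
t=1.250: state=(0.906, -0.301)
t=1.500: state=(0.801, -0.535)
t=1.750: state=(0.638, -0.772)
t=2.000: state=(0.414, -1.018)
t=2.250: state=(0.128, -1.273)
t=2.500: state=(-0.220, -1.506)
t=2.750: state=(-0.616, -1.628)
t=3.000: state=(-1.015, -1.515)
t=3.250: state=(-1.349, -1.121)
t=3.500: state=(-1.563, -0.585)
t=3.750: state=(-1.645, -0.090)
t=4.000: state=(-1.618, 0.288)
t=4.250: state=(-1.509, 0.570)
t=4.500: state=(-1.337, 0.802)
t=4.750: state=(-1.109, 1.028)
t=5.000: state=(-0.821, 1.283)
t=5.250: state=(-0.463, 1.591)
t=5.500: state=(-0.022, 1.942)
t=5.750: state=(0.503, 2.223)
t=6.000: state=(1.062, 2.170)
t=6.250: state=(1.543, 1.599)
t=6.500: state=(1.840, 0.779)
t=6.750: state=(1.946, 0.109)
t=7.000: state=(1.916, -0.317)
t=7.250: state=(1.801, -0.584)
t=7.500: state=(1.630, -0.779)
t=7.740: state=(1.422, -0.951)

(x, y) = (1.422, -0.951)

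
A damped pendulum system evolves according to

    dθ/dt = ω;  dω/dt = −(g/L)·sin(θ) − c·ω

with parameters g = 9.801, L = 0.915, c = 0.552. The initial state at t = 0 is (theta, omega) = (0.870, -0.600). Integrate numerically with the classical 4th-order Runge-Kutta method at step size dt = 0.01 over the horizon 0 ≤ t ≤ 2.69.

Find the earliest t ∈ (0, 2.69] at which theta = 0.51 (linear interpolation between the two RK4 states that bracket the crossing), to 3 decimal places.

t=0.000: state=(0.870, -0.600)
step 1 (dt=0.01): k1=(-0.600, -7.856), k2=(-0.639, -7.813), k3=(-0.639, -7.812), k4=(-0.678, -7.768); state += dt/6·(k1+2k2+2k3+k4)
t=0.010: state=(0.864, -0.678)
t=0.020: state=(0.856, -0.755)
t=0.030: state=(0.849, -0.832)
continuing one RK4 step at a time; state shown every 10 steps (Δt=0.1):
t=0.100: state=(0.772, -1.334)
t=0.200: state=(0.608, -1.929)
t=0.240: state=(0.527, -2.114)
next step: t=0.250: state=(0.505, -2.155) — theta has crossed 0.51
linear interpolation between t=0.240 (0.52683) and t=0.250 (0.50548) → t≈0.248

t = 0.248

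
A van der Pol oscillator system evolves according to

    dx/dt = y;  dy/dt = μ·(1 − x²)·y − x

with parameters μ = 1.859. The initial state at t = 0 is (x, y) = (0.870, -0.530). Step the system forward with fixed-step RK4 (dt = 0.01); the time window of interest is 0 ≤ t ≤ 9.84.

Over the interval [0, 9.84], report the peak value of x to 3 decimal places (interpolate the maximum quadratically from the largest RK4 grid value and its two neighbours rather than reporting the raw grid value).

max x = 2.019

t=0.000: state=(0.870, -0.530)
step 1 (dt=0.01): k1=(-0.530, -1.110), k2=(-0.536, -1.114), k3=(-0.536, -1.114), k4=(-0.541, -1.119); state += dt/6·(k1+2k2+2k3+k4)
t=0.010: state=(0.865, -0.541)
t=0.020: state=(0.859, -0.552)
t=0.030: state=(0.854, -0.564)
continuing one RK4 step at a time; state shown every 50 steps (Δt=0.5):
t=0.500: state=(0.433, -1.327)
t=1.000: state=(-0.649, -3.103)
t=1.500: state=(-1.858, -0.866)
t=2.000: state=(-1.897, 0.282)
t=2.500: state=(-1.716, 0.421)
t=3.000: state=(-1.478, 0.536)
t=3.500: state=(-1.162, 0.759)
t=4.000: state=(-0.659, 1.367)
t=4.500: state=(0.431, 3.264)
t=5.000: state=(1.889, 1.216)
t=5.500: state=(1.983, -0.259)
t=6.000: state=(1.814, -0.389)
t=6.500: state=(1.598, -0.478)
t=7.000: state=(1.325, -0.632)
t=7.500: state=(0.933, -0.994)
t=8.000: state=(0.205, -2.158)
t=8.500: state=(-1.359, -3.248)
t=9.000: state=(-2.019, -0.015)
t=9.500: state=(-1.901, 0.349)
t=9.840: state=(-1.772, 0.406)
largest grid value and its neighbours: x(5.260)=2.01864, x(5.270)=2.01877, x(5.280)=2.01870
parabola through these three points peaks at t≈5.272 with x≈2.01878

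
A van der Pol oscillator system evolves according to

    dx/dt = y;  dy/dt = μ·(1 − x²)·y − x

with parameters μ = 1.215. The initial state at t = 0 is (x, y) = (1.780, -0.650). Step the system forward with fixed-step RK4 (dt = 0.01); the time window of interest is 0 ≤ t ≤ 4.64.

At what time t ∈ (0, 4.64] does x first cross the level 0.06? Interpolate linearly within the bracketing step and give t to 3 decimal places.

t=0.000: state=(1.780, -0.650)
step 1 (dt=0.01): k1=(-0.650, -0.068), k2=(-0.650, -0.073), k3=(-0.650, -0.072), k4=(-0.651, -0.077); state += dt/6·(k1+2k2+2k3+k4)
t=0.010: state=(1.773, -0.651)
t=0.020: state=(1.767, -0.652)
t=0.030: state=(1.760, -0.652)
continuing one RK4 step at a time; state shown every 20 steps (Δt=0.2):
t=0.200: state=(1.647, -0.681)
t=0.400: state=(1.506, -0.740)
t=0.600: state=(1.349, -0.828)
t=0.800: state=(1.172, -0.953)
t=1.000: state=(0.965, -1.131)
t=1.200: state=(0.714, -1.388)
t=1.400: state=(0.402, -1.759)
t=1.570: state=(0.068, -2.179)
next step: t=1.580: state=(0.046, -2.207) — x has crossed 0.06
linear interpolation between t=1.570 (0.06820) and t=1.580 (0.04627) → t≈1.574

t = 1.574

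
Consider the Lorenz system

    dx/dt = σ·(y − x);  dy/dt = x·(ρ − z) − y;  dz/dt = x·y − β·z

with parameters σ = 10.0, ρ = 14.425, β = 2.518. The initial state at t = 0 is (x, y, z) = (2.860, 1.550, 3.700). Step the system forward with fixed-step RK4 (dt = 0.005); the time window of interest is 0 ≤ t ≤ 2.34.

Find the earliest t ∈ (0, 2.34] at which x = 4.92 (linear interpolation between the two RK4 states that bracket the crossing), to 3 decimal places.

t = 0.198

t=0.000: state=(2.860, 1.550, 3.700)
step 1 (dt=0.005): k1=(-13.100, 29.124, -4.884), k2=(-12.044, 28.734, -4.698), k3=(-12.081, 28.762, -4.697), k4=(-11.058, 28.398, -4.515); state += dt/6·(k1+2k2+2k3+k4)
t=0.005: state=(2.800, 1.694, 3.677)
t=0.010: state=(2.749, 1.834, 3.655)
t=0.015: state=(2.708, 1.972, 3.635)
continuing one RK4 step at a time; state shown every 20 steps (Δt=0.1):
t=0.100: state=(3.016, 4.227, 3.594)
t=0.195: state=(4.844, 7.441, 4.764)
next step: t=0.200: state=(4.975, 7.639, 4.888) — x has crossed 4.92
linear interpolation between t=0.195 (4.84351) and t=0.200 (4.97505) → t≈0.198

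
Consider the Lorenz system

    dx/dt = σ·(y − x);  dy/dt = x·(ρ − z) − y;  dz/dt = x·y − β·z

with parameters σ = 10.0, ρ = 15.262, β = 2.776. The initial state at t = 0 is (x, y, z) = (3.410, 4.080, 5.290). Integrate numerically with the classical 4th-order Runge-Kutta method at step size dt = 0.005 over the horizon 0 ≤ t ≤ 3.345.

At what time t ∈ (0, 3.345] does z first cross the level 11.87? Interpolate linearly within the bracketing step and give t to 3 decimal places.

t=0.000: state=(3.410, 4.080, 5.290)
step 1 (dt=0.005): k1=(6.700, 29.925, -0.772), k2=(7.281, 30.023, -0.442), k3=(7.269, 30.035, -0.438), k4=(7.838, 30.144, -0.100); state += dt/6·(k1+2k2+2k3+k4)
t=0.005: state=(3.446, 4.230, 5.288)
t=0.010: state=(3.488, 4.382, 5.289)
t=0.015: state=(3.536, 4.534, 5.294)
continuing one RK4 step at a time; state shown every 40 steps (Δt=0.2):
t=0.200: state=(8.005, 11.248, 10.133)
t=0.225: state=(8.798, 11.862, 11.807)
next step: t=0.230: state=(8.950, 11.948, 12.169) — z has crossed 11.87
linear interpolation between t=0.225 (11.80689) and t=0.230 (12.16879) → t≈0.226

t = 0.226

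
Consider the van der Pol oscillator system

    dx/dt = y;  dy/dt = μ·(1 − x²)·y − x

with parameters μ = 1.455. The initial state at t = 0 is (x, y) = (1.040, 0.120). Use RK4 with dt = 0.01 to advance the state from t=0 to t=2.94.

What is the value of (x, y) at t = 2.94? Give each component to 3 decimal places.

(x, y) = (-1.822, 0.390)

t=0.000: state=(1.040, 0.120)
step 1 (dt=0.01): k1=(0.120, -1.054), k2=(0.115, -1.054), k3=(0.115, -1.054), k4=(0.109, -1.055); state += dt/6·(k1+2k2+2k3+k4)
t=0.010: state=(1.041, 0.109)
t=0.020: state=(1.042, 0.099)
t=0.030: state=(1.043, 0.088)
continuing one RK4 step at a time; state shown every 10 steps (Δt=0.1):
t=0.100: state=(1.047, 0.015)
t=0.200: state=(1.043, -0.089)
t=0.300: state=(1.029, -0.192)
t=0.400: state=(1.005, -0.292)
t=0.500: state=(0.971, -0.392)
t=0.600: state=(0.926, -0.494)
t=0.700: state=(0.872, -0.599)
t=0.800: state=(0.806, -0.711)
t=0.900: state=(0.729, -0.834)
t=1.000: state=(0.639, -0.972)
t=1.100: state=(0.534, -1.131)
t=1.200: state=(0.412, -1.316)
t=1.300: state=(0.270, -1.533)
t=1.400: state=(0.104, -1.783)
t=1.500: state=(-0.088, -2.063)
t=1.600: state=(-0.309, -2.351)
t=1.700: state=(-0.557, -2.599)
t=1.800: state=(-0.825, -2.732)
t=1.900: state=(-1.096, -2.664)
t=2.000: state=(-1.349, -2.357)
t=2.100: state=(-1.562, -1.865)
t=2.200: state=(-1.720, -1.309)
t=2.300: state=(-1.825, -0.804)
t=2.400: state=(-1.885, -0.407)
t=2.500: state=(-1.910, -0.120)
t=2.600: state=(-1.912, 0.077)
t=2.700: state=(-1.897, 0.211)
t=2.800: state=(-1.871, 0.303)
t=2.900: state=(-1.837, 0.369)
t=2.940: state=(-1.822, 0.390)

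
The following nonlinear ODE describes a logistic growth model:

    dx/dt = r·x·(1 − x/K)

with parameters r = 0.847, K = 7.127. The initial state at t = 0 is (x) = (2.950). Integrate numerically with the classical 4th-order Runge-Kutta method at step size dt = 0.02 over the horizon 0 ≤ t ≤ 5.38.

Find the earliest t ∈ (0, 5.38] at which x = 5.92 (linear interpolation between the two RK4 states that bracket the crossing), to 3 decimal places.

t=0.000: state=(2.950)
step 1 (dt=0.02): k1=(1.464), k2=(1.467), k3=(1.467), k4=(1.469); state += dt/6·(k1+2k2+2k3+k4)
t=0.020: state=(2.979)
t=0.040: state=(3.009)
t=0.060: state=(3.038)
continuing one RK4 step at a time; state shown every 10 steps (Δt=0.2):
t=0.200: state=(3.246)
t=0.400: state=(3.547)
t=0.600: state=(3.849)
t=0.800: state=(4.146)
t=1.000: state=(4.435)
t=1.200: state=(4.712)
t=1.400: state=(4.975)
t=1.600: state=(5.221)
t=1.800: state=(5.448)
t=2.000: state=(5.655)
t=2.200: state=(5.843)
t=2.280: state=(5.913)
next step: t=2.300: state=(5.930) — x has crossed 5.92
linear interpolation between t=2.280 (5.91314) and t=2.300 (5.93011) → t≈2.288

t = 2.288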